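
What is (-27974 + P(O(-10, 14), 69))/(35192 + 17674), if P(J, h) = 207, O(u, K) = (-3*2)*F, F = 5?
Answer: -27767/52866 ≈ -0.52523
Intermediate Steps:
O(u, K) = -30 (O(u, K) = -3*2*5 = -6*5 = -30)
(-27974 + P(O(-10, 14), 69))/(35192 + 17674) = (-27974 + 207)/(35192 + 17674) = -27767/52866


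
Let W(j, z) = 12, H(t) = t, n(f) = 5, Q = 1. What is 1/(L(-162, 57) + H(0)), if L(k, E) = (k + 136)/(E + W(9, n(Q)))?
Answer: -69/26 ≈ -2.6538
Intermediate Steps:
L(k, E) = (136 + k)/(12 + E) (L(k, E) = (k + 136)/(E + 12) = (136 + k)/(12 + E))
1/(L(-162, 57) + H(0)) = 1/((136 - 162)/(12 + 57) + 0) = 1/(-26/69 + 0) = 1/(-26/69) = -69/26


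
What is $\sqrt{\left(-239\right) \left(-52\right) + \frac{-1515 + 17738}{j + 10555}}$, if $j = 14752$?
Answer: $\frac{\sqrt{7959851682033}}{25307} \approx 111.48$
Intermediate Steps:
$\sqrt{\left(-239\right) \left(-52\right) + \frac{-1515 + 17738}{j + 10555}} = \sqrt{\left(-239\right) \left(-52\right) + \frac{-1515 + 17738}{14752 + 10555}} = \sqrt{12428 + \frac{16223}{25307}} = \sqrt{\frac{314531619}{25307}} = \frac{\sqrt{7959851682033}}{25307}$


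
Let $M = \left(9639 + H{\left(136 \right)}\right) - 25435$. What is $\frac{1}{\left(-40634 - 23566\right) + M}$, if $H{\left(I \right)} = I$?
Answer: $- \frac{1}{79860} \approx -1.2522 \cdot 10^{-5}$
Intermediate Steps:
$M = -15660$ ($M = \left(9639 + 136\right) - 25435 = 9775 - 25435 = -15660$)
$\frac{1}{\left(-40634 - 23566\right) + M} = \frac{1}{\left(-40634 - 23566\right) - 15660} = \frac{1}{-64200 - 15660} = \frac{1}{-79860} = - \frac{1}{79860}$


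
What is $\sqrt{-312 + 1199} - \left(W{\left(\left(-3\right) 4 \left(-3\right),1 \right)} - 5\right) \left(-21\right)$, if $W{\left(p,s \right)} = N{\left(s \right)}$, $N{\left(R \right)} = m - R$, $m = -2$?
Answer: $-168 + \sqrt{887} \approx -138.22$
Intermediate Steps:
$N{\left(R \right)} = -2 - R$
$W{\left(p,s \right)} = -2 - s$
$\sqrt{-312 + 1199} - \left(W{\left(\left(-3\right) 4 \left(-3\right),1 \right)} - 5\right) \left(-21\right) = \sqrt{-312 + 1199} - \left(\left(-2 - 1\right) - 5\right) \left(-21\right) = \sqrt{887} - \left(\left(-2 - 1\right) - 5\right) \left(-21\right) = \sqrt{887} - \left(-3 - 5\right) \left(-21\right) = \sqrt{887} - \left(-8\right) \left(-21\right) = \sqrt{887} - 168 = -168 + \sqrt{887}$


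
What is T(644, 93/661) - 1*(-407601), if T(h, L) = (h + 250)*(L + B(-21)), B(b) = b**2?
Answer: 530109297/661 ≈ 8.0198e+5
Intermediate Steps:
T(h, L) = (250 + h)*(441 + L) (T(h, L) = (h + 250)*(L + (-21)**2) = (250 + h)*(L + 441) = (250 + h)*(441 + L))
T(644, 93/661) - 1*(-407601) = (110250 + 250*(93/661) + 441*644 + (93/661)*644) - 1*(-407601) = (110250 + 250*(93*(1/661)) + 284004 + (93*(1/661))*644) + 407601 = (110250 + 250*(93/661) + 284004 + (93/661)*644) + 407601 = (110250 + 23250/661 + 284004 + 59892/661) + 407601 = 260685036/661 + 407601 = 530109297/661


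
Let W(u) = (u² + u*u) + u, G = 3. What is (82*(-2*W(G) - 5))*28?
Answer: -107912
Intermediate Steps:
W(u) = u + 2*u² (W(u) = (u² + u²) + u = 2*u² + u = u + 2*u²)
(82*(-2*W(G) - 5))*28 = (82*(-6*(1 + 2*3) - 5))*28 = (82*(-6*(1 + 6) - 5))*28 = (82*(-6*7 - 5))*28 = (82*(-2*21 - 5))*28 = (82*(-42 - 5))*28 = (82*(-47))*28 = -3854*28 = -107912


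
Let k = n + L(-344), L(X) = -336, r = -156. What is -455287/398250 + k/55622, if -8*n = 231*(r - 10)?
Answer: -6728249629/6328989000 ≈ -1.0631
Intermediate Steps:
n = 19173/4 (n = -231*(-156 - 10)/8 = -231*(-166)/8 = -⅛*(-38346) = 19173/4 ≈ 4793.3)
k = 17829/4 (k = 19173/4 - 336 = 17829/4 ≈ 4457.3)
-455287/398250 + k/55622 = -455287/398250 + (17829/4)/55622 = -455287*1/398250 + (17829/4)*(1/55622) = -455287/398250 + 2547/31784 = -6728249629/6328989000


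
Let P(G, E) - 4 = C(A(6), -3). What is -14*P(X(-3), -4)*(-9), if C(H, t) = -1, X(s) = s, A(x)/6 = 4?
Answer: 378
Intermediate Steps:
A(x) = 24 (A(x) = 6*4 = 24)
P(G, E) = 3 (P(G, E) = 4 - 1 = 3)
-14*P(X(-3), -4)*(-9) = -14*3*(-9) = -42*(-9) = 378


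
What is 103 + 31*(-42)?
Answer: -1199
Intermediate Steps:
103 + 31*(-42) = 103 - 1302 = -1199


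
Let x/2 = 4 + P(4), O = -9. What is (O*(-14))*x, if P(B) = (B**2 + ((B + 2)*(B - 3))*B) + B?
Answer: 12096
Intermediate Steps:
P(B) = B + B**2 + B*(-3 + B)*(2 + B) (P(B) = (B**2 + ((2 + B)*(-3 + B))*B) + B = (B**2 + ((-3 + B)*(2 + B))*B) + B = (B**2 + B*(-3 + B)*(2 + B)) + B = B + B**2 + B*(-3 + B)*(2 + B))
x = 96 (x = 2*(4 + 4*(-5 + 4**2)) = 2*(4 + 4*(-5 + 16)) = 2*(4 + 4*11) = 2*(4 + 44) = 2*48 = 96)
(O*(-14))*x = -9*(-14)*96 = 126*96 = 12096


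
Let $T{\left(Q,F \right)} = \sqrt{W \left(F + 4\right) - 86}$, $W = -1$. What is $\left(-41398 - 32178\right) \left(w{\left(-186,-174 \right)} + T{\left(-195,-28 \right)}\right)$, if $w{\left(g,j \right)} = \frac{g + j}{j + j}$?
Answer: $- \frac{2207280}{29} - 73576 i \sqrt{62} \approx -76113.0 - 5.7934 \cdot 10^{5} i$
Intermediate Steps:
$w{\left(g,j \right)} = \frac{g + j}{2 j}$
$T{\left(Q,F \right)} = \sqrt{-90 - F}$ ($T{\left(Q,F \right)} = \sqrt{- (F + 4) - 86} = \sqrt{- (4 + F) - 86} = \sqrt{\left(-4 - F\right) - 86} = \sqrt{-90 - F}$)
$\left(-41398 - 32178\right) \left(w{\left(-186,-174 \right)} + T{\left(-195,-28 \right)}\right) = \left(-41398 - 32178\right) \left(\frac{-186 - 174}{2 \left(-174\right)} + \sqrt{-90 - -28}\right) = - 73576 \left(\frac{1}{2} \left(- \frac{1}{174}\right) \left(-360\right) + \sqrt{-90 + 28}\right) = - 73576 \left(\frac{30}{29} + \sqrt{-62}\right) = - 73576 \left(\frac{30}{29} + i \sqrt{62}\right) = - \frac{2207280}{29} - 73576 i \sqrt{62}$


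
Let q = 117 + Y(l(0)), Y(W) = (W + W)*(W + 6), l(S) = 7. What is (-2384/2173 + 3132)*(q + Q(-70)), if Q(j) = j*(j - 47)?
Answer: 57754504028/2173 ≈ 2.6578e+7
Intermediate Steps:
Y(W) = 2*W*(6 + W) (Y(W) = (2*W)*(6 + W) = 2*W*(6 + W))
Q(j) = j*(-47 + j)
q = 299 (q = 117 + 2*7*(6 + 7) = 117 + 2*7*13 = 117 + 182 = 299)
(-2384/2173 + 3132)*(q + Q(-70)) = (-2384/2173 + 3132)*(299 - 70*(-47 - 70)) = (-2384*1/2173 + 3132)*(299 - 70*(-117)) = (-2384/2173 + 3132)*(299 + 8190) = (6803452/2173)*8489 = 57754504028/2173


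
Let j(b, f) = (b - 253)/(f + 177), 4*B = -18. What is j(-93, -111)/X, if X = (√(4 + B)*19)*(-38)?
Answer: -173*I*√2/23826 ≈ -0.010269*I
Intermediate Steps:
B = -9/2 (B = (¼)*(-18) = -9/2 ≈ -4.5000)
j(b, f) = (-253 + b)/(177 + f)
X = -361*I*√2 (X = (√(4 - 9/2)*19)*(-38) = (√(-½)*19)*(-38) = ((I*√2/2)*19)*(-38) = (19*I*√2/2)*(-38) = -361*I*√2 ≈ -510.53*I)
j(-93, -111)/X = ((-253 - 93)/(177 - 111))/((-361*I*√2)) = (-346/66)*(I*√2/722) = ((1/66)*(-346))*(I*√2/722) = -173*I*√2/23826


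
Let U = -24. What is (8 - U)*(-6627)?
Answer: -212064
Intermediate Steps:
(8 - U)*(-6627) = (8 - 1*(-24))*(-6627) = (8 + 24)*(-6627) = 32*(-6627) = -212064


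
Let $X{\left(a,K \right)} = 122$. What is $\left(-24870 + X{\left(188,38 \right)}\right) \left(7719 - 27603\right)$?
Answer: $492089232$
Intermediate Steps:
$\left(-24870 + X{\left(188,38 \right)}\right) \left(7719 - 27603\right) = \left(-24870 + 122\right) \left(7719 - 27603\right) = \left(-24748\right) \left(-19884\right) = 492089232$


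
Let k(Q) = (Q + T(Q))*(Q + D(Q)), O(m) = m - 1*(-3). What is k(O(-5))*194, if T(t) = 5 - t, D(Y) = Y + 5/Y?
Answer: -6305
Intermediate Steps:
O(m) = 3 + m (O(m) = m + 3 = 3 + m)
k(Q) = 10*Q + 25/Q (k(Q) = (Q + (5 - Q))*(Q + (Q + 5/Q)) = 5*(2*Q + 5/Q) = 10*Q + 25/Q)
k(O(-5))*194 = (10*(3 - 5) + 25/(3 - 5))*194 = (10*(-2) + 25/(-2))*194 = (-20 + 25*(-½))*194 = (-20 - 25/2)*194 = -65/2*194 = -6305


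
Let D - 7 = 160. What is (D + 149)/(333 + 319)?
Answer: 79/163 ≈ 0.48466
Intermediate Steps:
D = 167 (D = 7 + 160 = 167)
(D + 149)/(333 + 319) = (167 + 149)/(333 + 319) = 316/652 = 316*(1/652) = 79/163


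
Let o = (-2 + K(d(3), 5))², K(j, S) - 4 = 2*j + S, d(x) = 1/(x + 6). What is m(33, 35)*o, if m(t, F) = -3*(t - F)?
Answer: 8450/27 ≈ 312.96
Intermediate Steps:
d(x) = 1/(6 + x)
m(t, F) = -3*t + 3*F
K(j, S) = 4 + S + 2*j (K(j, S) = 4 + (2*j + S) = 4 + (S + 2*j) = 4 + S + 2*j)
o = 4225/81 (o = (-2 + (4 + 5 + 2/(6 + 3)))² = (-2 + (4 + 5 + 2/9))² = (-2 + 83/9)² = (65/9)² = 4225/81 ≈ 52.161)
m(33, 35)*o = (-3*33 + 3*35)*(4225/81) = (-99 + 105)*(4225/81) = 6*(4225/81) = 8450/27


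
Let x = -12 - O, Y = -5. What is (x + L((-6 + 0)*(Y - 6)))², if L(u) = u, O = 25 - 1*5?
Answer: 1156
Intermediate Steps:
O = 20 (O = 25 - 5 = 20)
x = -32 (x = -12 - 1*20 = -12 - 20 = -32)
(x + L((-6 + 0)*(Y - 6)))² = (-32 + (-6 + 0)*(-5 - 6))² = (-32 - 6*(-11))² = (-32 + 66)² = 34² = 1156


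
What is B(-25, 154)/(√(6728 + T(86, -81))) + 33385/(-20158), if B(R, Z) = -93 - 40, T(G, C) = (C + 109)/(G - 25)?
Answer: -33385/20158 - 133*√695461/68406 ≈ -3.2776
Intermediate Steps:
T(G, C) = (109 + C)/(-25 + G)
B(R, Z) = -133
B(-25, 154)/(√(6728 + T(86, -81))) + 33385/(-20158) = -133/√(6728 + (109 - 81)/(-25 + 86)) + 33385/(-20158) = -133/√(6728 + 28/61) + 33385*(-1/20158) = -133/√(6728 + (1/61)*28) - 33385/20158 = -133/√(6728 + 28/61) - 33385/20158 = -133*√695461/68406 - 33385/20158 = -33385/20158 - 133*√695461/68406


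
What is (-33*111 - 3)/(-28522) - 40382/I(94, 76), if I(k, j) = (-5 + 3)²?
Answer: -22149245/2194 ≈ -10095.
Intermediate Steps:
I(k, j) = 4 (I(k, j) = (-2)² = 4)
(-33*111 - 3)/(-28522) - 40382/I(94, 76) = (-33*111 - 3)/(-28522) - 40382/4 = (-3663 - 3)*(-1/28522) - 40382*¼ = -3666*(-1/28522) - 20191/2 = 141/1097 - 20191/2 = -22149245/2194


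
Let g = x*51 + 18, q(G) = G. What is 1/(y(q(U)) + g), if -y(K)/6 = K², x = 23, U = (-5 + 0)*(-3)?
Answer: -1/159 ≈ -0.0062893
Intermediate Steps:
U = 15 (U = -5*(-3) = 15)
y(K) = -6*K²
g = 1191 (g = 23*51 + 18 = 1173 + 18 = 1191)
1/(y(q(U)) + g) = 1/(-6*15² + 1191) = 1/(-6*225 + 1191) = 1/(-1350 + 1191) = 1/(-159) = -1/159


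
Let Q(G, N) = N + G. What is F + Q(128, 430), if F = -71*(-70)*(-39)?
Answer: -193272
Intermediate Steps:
Q(G, N) = G + N
F = -193830 (F = 4970*(-39) = -193830)
F + Q(128, 430) = -193830 + (128 + 430) = -193830 + 558 = -193272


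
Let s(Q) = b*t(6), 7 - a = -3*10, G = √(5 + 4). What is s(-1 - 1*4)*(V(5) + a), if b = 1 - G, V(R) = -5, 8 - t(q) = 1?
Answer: -448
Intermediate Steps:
t(q) = 7 (t(q) = 8 - 1*1 = 8 - 1 = 7)
G = 3 (G = √9 = 3)
b = -2 (b = 1 - 1*3 = 1 - 3 = -2)
a = 37 (a = 7 - (-3)*10 = 7 - 1*(-30) = 7 + 30 = 37)
s(Q) = -14 (s(Q) = -2*7 = -14)
s(-1 - 1*4)*(V(5) + a) = -14*(-5 + 37) = -14*32 = -448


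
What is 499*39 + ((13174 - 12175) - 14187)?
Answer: 6273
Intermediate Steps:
499*39 + ((13174 - 12175) - 14187) = 19461 + (999 - 14187) = 19461 - 13188 = 6273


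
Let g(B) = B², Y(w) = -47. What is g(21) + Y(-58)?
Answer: 394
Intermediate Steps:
g(21) + Y(-58) = 21² - 47 = 441 - 47 = 394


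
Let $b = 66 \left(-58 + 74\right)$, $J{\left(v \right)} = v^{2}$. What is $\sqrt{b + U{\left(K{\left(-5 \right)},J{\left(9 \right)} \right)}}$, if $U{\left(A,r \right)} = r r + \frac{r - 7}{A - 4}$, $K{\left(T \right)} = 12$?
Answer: $\frac{\sqrt{30505}}{2} \approx 87.328$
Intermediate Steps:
$U{\left(A,r \right)} = r^{2} + \frac{-7 + r}{-4 + A}$
$b = 1056$ ($b = 66 \cdot 16 = 1056$)
$\sqrt{b + U{\left(K{\left(-5 \right)},J{\left(9 \right)} \right)}} = \sqrt{1056 + \frac{-7 + 9^{2} - 4 \left(9^{2}\right)^{2} + 12 \left(9^{2}\right)^{2}}{-4 + 12}} = \sqrt{1056 + \frac{-7 + 81 - 4 \cdot 81^{2} + 12 \cdot 81^{2}}{8}} = \sqrt{1056 + \frac{-7 + 81 - 26244 + 12 \cdot 6561}{8}} = \sqrt{1056 + \frac{-7 + 81 - 26244 + 78732}{8}} = \sqrt{1056 + \frac{1}{8} \cdot 52562} = \sqrt{1056 + \frac{26281}{4}} = \sqrt{\frac{30505}{4}} = \frac{\sqrt{30505}}{2}$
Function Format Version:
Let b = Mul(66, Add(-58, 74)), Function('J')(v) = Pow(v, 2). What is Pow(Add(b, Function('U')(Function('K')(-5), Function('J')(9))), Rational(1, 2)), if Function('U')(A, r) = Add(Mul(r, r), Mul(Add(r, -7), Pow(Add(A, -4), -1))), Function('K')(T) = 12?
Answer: Mul(Rational(1, 2), Pow(30505, Rational(1, 2))) ≈ 87.328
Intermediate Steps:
Function('U')(A, r) = Add(Pow(r, 2), Mul(Pow(Add(-4, A), -1), Add(-7, r))) (Function('U')(A, r) = Add(Pow(r, 2), Mul(Add(-7, r), Pow(Add(-4, A), -1))) = Add(Pow(r, 2), Mul(Pow(Add(-4, A), -1), Add(-7, r))))
b = 1056 (b = Mul(66, 16) = 1056)
Pow(Add(b, Function('U')(Function('K')(-5), Function('J')(9))), Rational(1, 2)) = Pow(Add(1056, Mul(Pow(Add(-4, 12), -1), Add(-7, Pow(9, 2), Mul(-4, Pow(Pow(9, 2), 2)), Mul(12, Pow(Pow(9, 2), 2))))), Rational(1, 2)) = Pow(Add(1056, Mul(Pow(8, -1), Add(-7, 81, Mul(-4, Pow(81, 2)), Mul(12, Pow(81, 2))))), Rational(1, 2)) = Pow(Add(1056, Mul(Rational(1, 8), Add(-7, 81, Mul(-4, 6561), Mul(12, 6561)))), Rational(1, 2)) = Pow(Add(1056, Mul(Rational(1, 8), Add(-7, 81, -26244, 78732))), Rational(1, 2)) = Pow(Add(1056, Mul(Rational(1, 8), 52562)), Rational(1, 2)) = Pow(Add(1056, Rational(26281, 4)), Rational(1, 2)) = Pow(Rational(30505, 4), Rational(1, 2)) = Mul(Rational(1, 2), Pow(30505, Rational(1, 2)))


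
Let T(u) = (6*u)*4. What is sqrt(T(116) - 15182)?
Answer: I*sqrt(12398) ≈ 111.35*I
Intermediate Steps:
T(u) = 24*u
sqrt(T(116) - 15182) = sqrt(24*116 - 15182) = sqrt(2784 - 15182) = sqrt(-12398) = I*sqrt(12398)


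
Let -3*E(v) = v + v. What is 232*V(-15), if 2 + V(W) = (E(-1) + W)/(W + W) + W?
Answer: -172492/45 ≈ -3833.2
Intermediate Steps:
E(v) = -2*v/3 (E(v) = -(v + v)/3 = -2*v/3)
V(W) = -2 + W + (2/3 + W)/(2*W) (V(W) = -2 + ((-2/3*(-1) + W)/(W + W) + W) = -2 + ((2/3 + W)/((2*W)) + W) = -2 + ((2/3 + W)*(1/(2*W)) + W) = -2 + ((2/3 + W)/(2*W) + W) = -2 + (W + (2/3 + W)/(2*W)) = -2 + W + (2/3 + W)/(2*W))
232*V(-15) = 232*(-3/2 - 15 + (1/3)/(-15)) = 232*(-3/2 - 15 + (1/3)*(-1/15)) = 232*(-3/2 - 15 - 1/45) = 232*(-1487/90) = -172492/45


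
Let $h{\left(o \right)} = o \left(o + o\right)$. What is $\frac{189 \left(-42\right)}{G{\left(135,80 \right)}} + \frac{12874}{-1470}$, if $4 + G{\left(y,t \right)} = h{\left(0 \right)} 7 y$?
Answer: $\frac{2904341}{1470} \approx 1975.7$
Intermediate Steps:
$h{\left(o \right)} = 2 o^{2}$ ($h{\left(o \right)} = o 2 o = 2 o^{2}$)
$G{\left(y,t \right)} = -4$ ($G{\left(y,t \right)} = -4 + 2 \cdot 0^{2} \cdot 7 y = -4 + 2 \cdot 0 \cdot 7 y = -4 + 0 \cdot 7 y = -4 + 0 y = -4 + 0 = -4$)
$\frac{189 \left(-42\right)}{G{\left(135,80 \right)}} + \frac{12874}{-1470} = \frac{189 \left(-42\right)}{-4} + \frac{12874}{-1470} = \left(-7938\right) \left(- \frac{1}{4}\right) + 12874 \left(- \frac{1}{1470}\right) = \frac{3969}{2} - \frac{6437}{735} = \frac{2904341}{1470}$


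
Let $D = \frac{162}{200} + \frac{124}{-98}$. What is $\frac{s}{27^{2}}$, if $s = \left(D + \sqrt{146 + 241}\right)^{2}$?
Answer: $\frac{9296847361}{17503290000} - \frac{2231 \sqrt{43}}{595350} \approx 0.50658$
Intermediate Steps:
$D = - \frac{2231}{4900}$ ($D = 162 \cdot \frac{1}{200} + 124 \left(- \frac{1}{98}\right) = \frac{81}{100} - \frac{62}{49} = - \frac{2231}{4900} \approx -0.45531$)
$s = \left(- \frac{2231}{4900} + 3 \sqrt{43}\right)^{2}$ ($s = \left(- \frac{2231}{4900} + \sqrt{146 + 241}\right)^{2} = \left(- \frac{2231}{4900} + \sqrt{387}\right)^{2} = \left(- \frac{2231}{4900} + 3 \sqrt{43}\right)^{2} \approx 369.29$)
$\frac{s}{27^{2}} = \frac{\frac{9296847361}{24010000} - \frac{6693 \sqrt{43}}{2450}}{27^{2}} = \frac{\frac{9296847361}{24010000} - \frac{6693 \sqrt{43}}{2450}}{729} = \left(\frac{9296847361}{24010000} - \frac{6693 \sqrt{43}}{2450}\right) \frac{1}{729} = \frac{9296847361}{17503290000} - \frac{2231 \sqrt{43}}{595350}$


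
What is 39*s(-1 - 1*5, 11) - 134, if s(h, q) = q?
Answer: 295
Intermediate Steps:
39*s(-1 - 1*5, 11) - 134 = 39*11 - 134 = 429 - 134 = 295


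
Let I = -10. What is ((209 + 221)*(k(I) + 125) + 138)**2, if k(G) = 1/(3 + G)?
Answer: 141967689796/49 ≈ 2.8973e+9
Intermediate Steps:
((209 + 221)*(k(I) + 125) + 138)**2 = ((209 + 221)*(1/(3 - 10) + 125) + 138)**2 = (430*(1/(-7) + 125) + 138)**2 = (430*(-1/7 + 125) + 138)**2 = (430*(874/7) + 138)**2 = (375820/7 + 138)**2 = (376786/7)**2 = 141967689796/49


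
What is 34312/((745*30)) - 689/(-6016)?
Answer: 110910071/67228800 ≈ 1.6497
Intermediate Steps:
34312/((745*30)) - 689/(-6016) = 34312/22350 - 689*(-1/6016) = 34312*(1/22350) + 689/6016 = 17156/11175 + 689/6016 = 110910071/67228800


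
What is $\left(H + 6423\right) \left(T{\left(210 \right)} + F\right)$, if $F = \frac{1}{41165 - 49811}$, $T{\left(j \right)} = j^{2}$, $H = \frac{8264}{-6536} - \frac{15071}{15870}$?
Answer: $\frac{1670657385456124913}{5900116860} \approx 2.8316 \cdot 10^{8}$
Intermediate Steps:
$H = - \frac{28706717}{12965790}$ ($H = 8264 \left(- \frac{1}{6536}\right) - \frac{15071}{15870} = - \frac{1033}{817} - \frac{15071}{15870} = - \frac{28706717}{12965790} \approx -2.214$)
$F = - \frac{1}{8646}$ ($F = \frac{1}{-8646} = - \frac{1}{8646} \approx -0.00011566$)
$\left(H + 6423\right) \left(T{\left(210 \right)} + F\right) = \left(- \frac{28706717}{12965790} + 6423\right) \left(210^{2} - \frac{1}{8646}\right) = \frac{83250562453 \left(44100 - \frac{1}{8646}\right)}{12965790} = \frac{83250562453}{12965790} \cdot \frac{381288599}{8646} = \frac{1670657385456124913}{5900116860}$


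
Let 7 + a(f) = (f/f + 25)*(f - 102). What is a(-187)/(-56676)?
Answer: 2507/18892 ≈ 0.13270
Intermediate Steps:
a(f) = -2659 + 26*f (a(f) = -7 + (f/f + 25)*(f - 102) = -7 + (1 + 25)*(-102 + f) = -7 + 26*(-102 + f) = -7 + (-2652 + 26*f) = -2659 + 26*f)
a(-187)/(-56676) = (-2659 + 26*(-187))/(-56676) = (-2659 - 4862)*(-1/56676) = -7521*(-1/56676) = 2507/18892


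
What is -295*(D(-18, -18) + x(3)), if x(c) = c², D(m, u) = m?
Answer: 2655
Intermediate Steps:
-295*(D(-18, -18) + x(3)) = -295*(-18 + 3²) = -295*(-18 + 9) = -295*(-9) = 2655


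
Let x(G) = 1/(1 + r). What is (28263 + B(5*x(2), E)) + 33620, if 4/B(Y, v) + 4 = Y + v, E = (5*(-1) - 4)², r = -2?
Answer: 1113895/18 ≈ 61883.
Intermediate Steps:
E = 81 (E = (-5 - 4)² = (-9)² = 81)
x(G) = -1 (x(G) = 1/(1 - 2) = 1/(-1) = -1)
B(Y, v) = 4/(-4 + Y + v) (B(Y, v) = 4/(-4 + (Y + v)) = 4/(-4 + Y + v))
(28263 + B(5*x(2), E)) + 33620 = (28263 + 4/(-4 + 5*(-1) + 81)) + 33620 = (28263 + 4/(-4 - 5 + 81)) + 33620 = (28263 + 4/72) + 33620 = (28263 + 4*(1/72)) + 33620 = (28263 + 1/18) + 33620 = 508735/18 + 33620 = 1113895/18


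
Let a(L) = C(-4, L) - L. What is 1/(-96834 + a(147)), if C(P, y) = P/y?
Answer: -147/14256211 ≈ -1.0311e-5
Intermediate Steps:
a(L) = -L - 4/L (a(L) = -4/L - L = -L - 4/L)
1/(-96834 + a(147)) = 1/(-96834 + (-1*147 - 4/147)) = 1/(-96834 + (-147 - 4*1/147)) = 1/(-96834 + (-147 - 4/147)) = 1/(-96834 - 21613/147) = 1/(-14256211/147) = -147/14256211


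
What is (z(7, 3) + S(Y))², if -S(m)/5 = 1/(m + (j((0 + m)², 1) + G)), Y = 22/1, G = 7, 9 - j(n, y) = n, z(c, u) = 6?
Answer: 7187761/198916 ≈ 36.135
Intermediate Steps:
j(n, y) = 9 - n
Y = 22 (Y = 22*1 = 22)
S(m) = -5/(16 + m - m²) (S(m) = -5/(m + ((9 - (0 + m)²) + 7)) = -5/(m + ((9 - m²) + 7)) = -5/(m + (16 - m²)) = -5/(16 + m - m²))
(z(7, 3) + S(Y))² = (6 + 5/(-16 + 22² - 1*22))² = (6 + 5/(-16 + 484 - 22))² = (6 + 5/446)² = (2681/446)² = 7187761/198916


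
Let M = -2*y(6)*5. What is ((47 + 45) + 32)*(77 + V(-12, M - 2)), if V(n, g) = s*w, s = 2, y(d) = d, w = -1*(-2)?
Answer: 10044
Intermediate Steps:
w = 2
M = -60 (M = -2*6*5 = -12*5 = -60)
V(n, g) = 4 (V(n, g) = 2*2 = 4)
((47 + 45) + 32)*(77 + V(-12, M - 2)) = ((47 + 45) + 32)*(77 + 4) = (92 + 32)*81 = 124*81 = 10044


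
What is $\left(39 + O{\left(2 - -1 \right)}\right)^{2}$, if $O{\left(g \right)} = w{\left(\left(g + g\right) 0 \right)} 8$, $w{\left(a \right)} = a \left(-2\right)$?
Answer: $1521$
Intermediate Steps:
$w{\left(a \right)} = - 2 a$
$O{\left(g \right)} = 0$ ($O{\left(g \right)} = - 2 \left(g + g\right) 0 \cdot 8 = - 2 \cdot 2 g 0 \cdot 8 = \left(-2\right) 0 \cdot 8 = 0 \cdot 8 = 0$)
$\left(39 + O{\left(2 - -1 \right)}\right)^{2} = \left(39 + 0\right)^{2} = 39^{2} = 1521$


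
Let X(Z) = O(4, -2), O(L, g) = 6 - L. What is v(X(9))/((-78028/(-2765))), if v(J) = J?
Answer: 2765/39014 ≈ 0.070872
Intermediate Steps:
X(Z) = 2 (X(Z) = 6 - 1*4 = 6 - 4 = 2)
v(X(9))/((-78028/(-2765))) = 2/((-78028/(-2765))) = 2/((-78028*(-1/2765))) = 2/(78028/2765) = 2*(2765/78028) = 2765/39014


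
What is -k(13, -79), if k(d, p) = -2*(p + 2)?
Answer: -154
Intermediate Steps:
k(d, p) = -4 - 2*p (k(d, p) = -2*(2 + p) = -4 - 2*p)
-k(13, -79) = -(-4 - 2*(-79)) = -(-4 + 158) = -1*154 = -154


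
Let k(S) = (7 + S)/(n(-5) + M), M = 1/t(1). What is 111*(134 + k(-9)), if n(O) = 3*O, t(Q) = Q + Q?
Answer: 431790/29 ≈ 14889.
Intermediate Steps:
t(Q) = 2*Q
M = 1/2 (M = 1/(2*1) = 1/2 ≈ 0.50000)
k(S) = -14/29 - 2*S/29 (k(S) = (7 + S)/(3*(-5) + 1/2) = (7 + S)/(-15 + 1/2) = (7 + S)/(-29/2) = (7 + S)*(-2/29) = -14/29 - 2*S/29)
111*(134 + k(-9)) = 111*(134 + (-14/29 - 2/29*(-9))) = 111*(134 + (-14/29 + 18/29)) = 111*(134 + 4/29) = 111*(3890/29) = 431790/29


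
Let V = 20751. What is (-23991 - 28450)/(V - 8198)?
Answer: -52441/12553 ≈ -4.1776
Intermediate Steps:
(-23991 - 28450)/(V - 8198) = (-23991 - 28450)/(20751 - 8198) = -52441/12553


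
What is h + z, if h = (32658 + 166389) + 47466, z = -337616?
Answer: -91103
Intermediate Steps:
h = 246513 (h = 199047 + 47466 = 246513)
h + z = 246513 - 337616 = -91103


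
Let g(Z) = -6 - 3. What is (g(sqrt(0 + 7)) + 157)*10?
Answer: 1480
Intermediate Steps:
g(Z) = -9
(g(sqrt(0 + 7)) + 157)*10 = (-9 + 157)*10 = 148*10 = 1480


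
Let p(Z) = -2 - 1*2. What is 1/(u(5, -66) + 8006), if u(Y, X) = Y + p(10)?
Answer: 1/8007 ≈ 0.00012489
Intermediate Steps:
p(Z) = -4 (p(Z) = -2 - 2 = -4)
u(Y, X) = -4 + Y (u(Y, X) = Y - 4 = -4 + Y)
1/(u(5, -66) + 8006) = 1/((-4 + 5) + 8006) = 1/(1 + 8006) = 1/8007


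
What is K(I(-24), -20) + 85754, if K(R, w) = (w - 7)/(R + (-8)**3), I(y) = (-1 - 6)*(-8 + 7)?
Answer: 43305797/505 ≈ 85754.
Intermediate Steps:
I(y) = 7 (I(y) = -7*(-1) = 7)
K(R, w) = (-7 + w)/(-512 + R) (K(R, w) = (-7 + w)/(R - 512) = (-7 + w)/(-512 + R))
K(I(-24), -20) + 85754 = (-7 - 20)/(-512 + 7) + 85754 = -27/(-505) + 85754 = -1/505*(-27) + 85754 = 27/505 + 85754 = 43305797/505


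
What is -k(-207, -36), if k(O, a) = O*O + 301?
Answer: -43150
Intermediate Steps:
k(O, a) = 301 + O**2 (k(O, a) = O**2 + 301 = 301 + O**2)
-k(-207, -36) = -(301 + (-207)**2) = -(301 + 42849) = -1*43150 = -43150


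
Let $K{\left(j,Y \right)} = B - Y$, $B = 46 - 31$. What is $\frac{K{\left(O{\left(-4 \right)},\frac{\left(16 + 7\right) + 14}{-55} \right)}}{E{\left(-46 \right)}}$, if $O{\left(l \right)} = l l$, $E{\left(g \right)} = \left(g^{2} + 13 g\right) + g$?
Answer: $\frac{431}{40480} \approx 0.010647$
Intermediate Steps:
$B = 15$
$E{\left(g \right)} = g^{2} + 14 g$
$O{\left(l \right)} = l^{2}$
$K{\left(j,Y \right)} = 15 - Y$
$\frac{K{\left(O{\left(-4 \right)},\frac{\left(16 + 7\right) + 14}{-55} \right)}}{E{\left(-46 \right)}} = \frac{15 - \frac{\left(16 + 7\right) + 14}{-55}}{\left(-46\right) \left(14 - 46\right)} = \frac{15 - \left(23 + 14\right) \left(- \frac{1}{55}\right)}{\left(-46\right) \left(-32\right)} = \frac{15 - 37 \left(- \frac{1}{55}\right)}{1472} = \left(15 - - \frac{37}{55}\right) \frac{1}{1472} = \left(15 + \frac{37}{55}\right) \frac{1}{1472} = \frac{862}{55} \cdot \frac{1}{1472} = \frac{431}{40480}$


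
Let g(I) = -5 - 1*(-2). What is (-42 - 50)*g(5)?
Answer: 276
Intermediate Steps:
g(I) = -3 (g(I) = -5 + 2 = -3)
(-42 - 50)*g(5) = (-42 - 50)*(-3) = -92*(-3) = 276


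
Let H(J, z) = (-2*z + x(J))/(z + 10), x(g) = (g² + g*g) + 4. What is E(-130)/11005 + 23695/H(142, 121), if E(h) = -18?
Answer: 6831858721/88238090 ≈ 77.425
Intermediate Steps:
x(g) = 4 + 2*g² (x(g) = (g² + g²) + 4 = 2*g² + 4 = 4 + 2*g²)
H(J, z) = (4 - 2*z + 2*J²)/(10 + z) (H(J, z) = (-2*z + (4 + 2*J²))/(z + 10) = (4 - 2*z + 2*J²)/(10 + z))
E(-130)/11005 + 23695/H(142, 121) = -18/11005 + 23695/((2*(2 + 142² - 1*121)/(10 + 121))) = -18*1/11005 + 23695/((2*(2 + 20164 - 121)/131)) = -18/11005 + 23695/((2*(1/131)*20045)) = -18/11005 + 23695/(40090/131) = -18/11005 + 23695*(131/40090) = -18/11005 + 620809/8018 = 6831858721/88238090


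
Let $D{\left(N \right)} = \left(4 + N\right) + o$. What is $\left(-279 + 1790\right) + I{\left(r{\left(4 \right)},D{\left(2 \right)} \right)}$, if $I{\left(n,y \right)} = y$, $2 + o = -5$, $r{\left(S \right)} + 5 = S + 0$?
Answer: $1510$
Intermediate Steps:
$r{\left(S \right)} = -5 + S$ ($r{\left(S \right)} = -5 + \left(S + 0\right) = -5 + S$)
$o = -7$ ($o = -2 - 5 = -7$)
$D{\left(N \right)} = -3 + N$ ($D{\left(N \right)} = \left(4 + N\right) - 7 = -3 + N$)
$\left(-279 + 1790\right) + I{\left(r{\left(4 \right)},D{\left(2 \right)} \right)} = \left(-279 + 1790\right) + \left(-3 + 2\right) = 1511 - 1 = 1510$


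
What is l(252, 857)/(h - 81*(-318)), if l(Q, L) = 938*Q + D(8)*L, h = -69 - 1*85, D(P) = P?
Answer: 60808/6401 ≈ 9.4998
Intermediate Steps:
h = -154 (h = -69 - 85 = -154)
l(Q, L) = 8*L + 938*Q (l(Q, L) = 938*Q + 8*L = 8*L + 938*Q)
l(252, 857)/(h - 81*(-318)) = (8*857 + 938*252)/(-154 - 81*(-318)) = (6856 + 236376)/(-154 + 25758) = 243232/25604 = 243232*(1/25604) = 60808/6401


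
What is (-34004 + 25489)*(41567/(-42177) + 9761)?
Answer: -3505183826950/42177 ≈ -8.3107e+7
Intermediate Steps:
(-34004 + 25489)*(41567/(-42177) + 9761) = -8515*(41567*(-1/42177) + 9761) = -8515*(-41567/42177 + 9761) = -8515*411648130/42177 = -3505183826950/42177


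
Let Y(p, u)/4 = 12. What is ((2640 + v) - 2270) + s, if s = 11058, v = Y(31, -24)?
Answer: 11476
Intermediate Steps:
Y(p, u) = 48 (Y(p, u) = 4*12 = 48)
v = 48
((2640 + v) - 2270) + s = ((2640 + 48) - 2270) + 11058 = (2688 - 2270) + 11058 = 418 + 11058 = 11476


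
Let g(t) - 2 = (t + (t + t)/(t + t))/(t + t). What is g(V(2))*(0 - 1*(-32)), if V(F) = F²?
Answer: 84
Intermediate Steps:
g(t) = 2 + (1 + t)/(2*t) (g(t) = 2 + (t + (t + t)/(t + t))/(t + t) = 2 + (t + (2*t)/((2*t)))/((2*t)) = 2 + (t + (2*t)*(1/(2*t)))*(1/(2*t)) = 2 + (t + 1)*(1/(2*t)) = 2 + (1 + t)*(1/(2*t)) = 2 + (1 + t)/(2*t))
g(V(2))*(0 - 1*(-32)) = ((1 + 5*2²)/(2*(2²)))*(0 - 1*(-32)) = ((½)*(1 + 5*4)/4)*(0 + 32) = ((½)*(¼)*(1 + 20))*32 = ((½)*(¼)*21)*32 = (21/8)*32 = 84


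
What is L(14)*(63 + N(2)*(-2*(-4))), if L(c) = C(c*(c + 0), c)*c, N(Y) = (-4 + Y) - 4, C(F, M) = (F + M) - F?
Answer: 2940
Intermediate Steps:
C(F, M) = M
N(Y) = -8 + Y
L(c) = c² (L(c) = c*c = c²)
L(14)*(63 + N(2)*(-2*(-4))) = 14²*(63 + (-8 + 2)*(-2*(-4))) = 196*(63 - 6*8) = 196*(63 - 48) = 196*15 = 2940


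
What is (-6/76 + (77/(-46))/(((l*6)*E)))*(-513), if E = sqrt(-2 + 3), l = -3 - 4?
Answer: 1845/92 ≈ 20.054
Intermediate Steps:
l = -7
E = 1 (E = sqrt(1) = 1)
(-6/76 + (77/(-46))/(((l*6)*E)))*(-513) = (-6/76 + (77/(-46))/((-7*6*1)))*(-513) = (-6*1/76 + (77*(-1/46))/((-42*1)))*(-513) = (-3/38 - 77/46/(-42))*(-513) = (-3/38 - 77/46*(-1/42))*(-513) = (-3/38 + 11/276)*(-513) = -205/5244*(-513) = 1845/92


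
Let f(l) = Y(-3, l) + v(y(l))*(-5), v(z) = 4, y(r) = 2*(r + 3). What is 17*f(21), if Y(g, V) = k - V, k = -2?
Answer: -731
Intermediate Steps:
y(r) = 6 + 2*r (y(r) = 2*(3 + r) = 6 + 2*r)
Y(g, V) = -2 - V
f(l) = -22 - l (f(l) = (-2 - l) + 4*(-5) = (-2 - l) - 20 = -22 - l)
17*f(21) = 17*(-22 - 1*21) = 17*(-22 - 21) = 17*(-43) = -731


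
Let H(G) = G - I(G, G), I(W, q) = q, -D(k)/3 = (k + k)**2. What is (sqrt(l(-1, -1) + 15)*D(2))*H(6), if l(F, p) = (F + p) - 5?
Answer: 0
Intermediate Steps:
D(k) = -12*k**2 (D(k) = -3*(k + k)**2 = -3*4*k**2 = -12*k**2)
l(F, p) = -5 + F + p
H(G) = 0 (H(G) = G - G = 0)
(sqrt(l(-1, -1) + 15)*D(2))*H(6) = (sqrt((-5 - 1 - 1) + 15)*(-12*2**2))*0 = (sqrt(-7 + 15)*(-12*4))*0 = (sqrt(8)*(-48))*0 = ((2*sqrt(2))*(-48))*0 = -96*sqrt(2)*0 = 0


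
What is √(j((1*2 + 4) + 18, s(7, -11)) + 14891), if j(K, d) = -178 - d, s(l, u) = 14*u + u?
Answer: √14878 ≈ 121.98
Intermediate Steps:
s(l, u) = 15*u
√(j((1*2 + 4) + 18, s(7, -11)) + 14891) = √((-178 - 15*(-11)) + 14891) = √((-178 - 1*(-165)) + 14891) = √((-178 + 165) + 14891) = √(-13 + 14891) = √14878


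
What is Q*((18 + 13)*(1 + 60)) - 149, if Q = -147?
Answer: -278126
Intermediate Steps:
Q*((18 + 13)*(1 + 60)) - 149 = -147*(18 + 13)*(1 + 60) - 149 = -4557*61 - 149 = -147*1891 - 149 = -277977 - 149 = -278126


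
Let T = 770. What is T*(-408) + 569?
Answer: -313591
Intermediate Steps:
T*(-408) + 569 = 770*(-408) + 569 = -314160 + 569 = -313591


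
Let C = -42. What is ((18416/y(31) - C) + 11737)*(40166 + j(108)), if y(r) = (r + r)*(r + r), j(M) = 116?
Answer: 456162350886/961 ≈ 4.7467e+8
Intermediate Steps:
y(r) = 4*r² (y(r) = (2*r)*(2*r) = 4*r²)
((18416/y(31) - C) + 11737)*(40166 + j(108)) = ((18416/((4*31²)) - 1*(-42)) + 11737)*(40166 + 116) = ((18416/((4*961)) + 42) + 11737)*40282 = ((18416/3844 + 42) + 11737)*40282 = ((18416*(1/3844) + 42) + 11737)*40282 = ((4604/961 + 42) + 11737)*40282 = (44966/961 + 11737)*40282 = (11324223/961)*40282 = 456162350886/961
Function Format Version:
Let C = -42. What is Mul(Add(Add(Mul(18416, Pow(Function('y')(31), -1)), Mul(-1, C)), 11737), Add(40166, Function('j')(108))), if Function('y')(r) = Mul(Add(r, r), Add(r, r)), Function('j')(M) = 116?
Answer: Rational(456162350886, 961) ≈ 4.7467e+8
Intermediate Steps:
Function('y')(r) = Mul(4, Pow(r, 2)) (Function('y')(r) = Mul(Mul(2, r), Mul(2, r)) = Mul(4, Pow(r, 2)))
Mul(Add(Add(Mul(18416, Pow(Function('y')(31), -1)), Mul(-1, C)), 11737), Add(40166, Function('j')(108))) = Mul(Add(Add(Mul(18416, Pow(Mul(4, Pow(31, 2)), -1)), Mul(-1, -42)), 11737), Add(40166, 116)) = Mul(Add(Add(Mul(18416, Pow(Mul(4, 961), -1)), 42), 11737), 40282) = Mul(Add(Add(Mul(18416, Pow(3844, -1)), 42), 11737), 40282) = Mul(Add(Add(Mul(18416, Rational(1, 3844)), 42), 11737), 40282) = Mul(Add(Add(Rational(4604, 961), 42), 11737), 40282) = Mul(Add(Rational(44966, 961), 11737), 40282) = Mul(Rational(11324223, 961), 40282) = Rational(456162350886, 961)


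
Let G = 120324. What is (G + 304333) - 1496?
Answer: 423161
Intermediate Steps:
(G + 304333) - 1496 = (120324 + 304333) - 1496 = 424657 - 1496 = 423161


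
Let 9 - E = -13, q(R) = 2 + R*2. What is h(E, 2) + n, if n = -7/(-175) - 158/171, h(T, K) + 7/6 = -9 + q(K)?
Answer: -43183/8550 ≈ -5.0506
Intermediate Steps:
q(R) = 2 + 2*R
E = 22 (E = 9 - 1*(-13) = 9 + 13 = 22)
h(T, K) = -49/6 + 2*K (h(T, K) = -7/6 + (-9 + (2 + 2*K)) = -7/6 + (-7 + 2*K) = -49/6 + 2*K)
n = -3779/4275 (n = -7*(-1/175) - 158*1/171 = 1/25 - 158/171 = -3779/4275 ≈ -0.88398)
h(E, 2) + n = (-49/6 + 2*2) - 3779/4275 = (-49/6 + 4) - 3779/4275 = -25/6 - 3779/4275 = -43183/8550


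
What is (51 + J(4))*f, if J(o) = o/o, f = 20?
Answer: 1040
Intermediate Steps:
J(o) = 1
(51 + J(4))*f = (51 + 1)*20 = 52*20 = 1040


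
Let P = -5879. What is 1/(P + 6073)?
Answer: 1/194 ≈ 0.0051546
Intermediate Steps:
1/(P + 6073) = 1/(-5879 + 6073) = 1/194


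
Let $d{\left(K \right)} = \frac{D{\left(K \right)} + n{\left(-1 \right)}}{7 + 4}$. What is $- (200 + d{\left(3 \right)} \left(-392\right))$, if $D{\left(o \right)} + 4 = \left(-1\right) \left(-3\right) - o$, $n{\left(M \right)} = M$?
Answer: $- \frac{4160}{11} \approx -378.18$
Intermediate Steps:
$D{\left(o \right)} = -1 - o$ ($D{\left(o \right)} = -4 - \left(-3 + o\right) = -1 - o$)
$d{\left(K \right)} = - \frac{2}{11} - \frac{K}{11}$ ($d{\left(K \right)} = \frac{\left(-1 - K\right) - 1}{7 + 4} = \frac{-2 - K}{11} = \left(-2 - K\right) \frac{1}{11} = - \frac{2}{11} - \frac{K}{11}$)
$- (200 + d{\left(3 \right)} \left(-392\right)) = - (200 + \left(- \frac{2}{11} - \frac{3}{11}\right) \left(-392\right)) = - (200 - - \frac{1960}{11}) = - (200 + \frac{1960}{11}) = \left(-1\right) \frac{4160}{11} = - \frac{4160}{11}$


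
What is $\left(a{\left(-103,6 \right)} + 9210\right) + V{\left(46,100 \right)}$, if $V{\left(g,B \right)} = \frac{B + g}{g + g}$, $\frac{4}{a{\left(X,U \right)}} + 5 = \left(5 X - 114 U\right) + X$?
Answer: $\frac{553818847}{60122} \approx 9211.6$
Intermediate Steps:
$a{\left(X,U \right)} = \frac{4}{-5 - 114 U + 6 X}$ ($a{\left(X,U \right)} = \frac{4}{-5 + \left(\left(5 X - 114 U\right) + X\right)} = \frac{4}{-5 + \left(\left(- 114 U + 5 X\right) + X\right)} = \frac{4}{-5 - \left(- 6 X + 114 U\right)} = \frac{4}{-5 - 114 U + 6 X}$)
$V{\left(g,B \right)} = \frac{B + g}{2 g}$
$\left(a{\left(-103,6 \right)} + 9210\right) + V{\left(46,100 \right)} = \left(- \frac{4}{5 - -618 + 114 \cdot 6} + 9210\right) + \frac{100 + 46}{2 \cdot 46} = \left(- \frac{4}{5 + 618 + 684} + 9210\right) + \frac{1}{2} \cdot \frac{1}{46} \cdot 146 = \left(- \frac{4}{1307} + 9210\right) + \frac{73}{46} = \frac{12037466}{1307} + \frac{73}{46} = \frac{553818847}{60122}$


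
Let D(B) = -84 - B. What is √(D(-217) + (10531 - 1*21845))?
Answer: I*√11181 ≈ 105.74*I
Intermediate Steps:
√(D(-217) + (10531 - 1*21845)) = √((-84 - 1*(-217)) + (10531 - 1*21845)) = √((-84 + 217) + (10531 - 21845)) = √(133 - 11314) = √(-11181) = I*√11181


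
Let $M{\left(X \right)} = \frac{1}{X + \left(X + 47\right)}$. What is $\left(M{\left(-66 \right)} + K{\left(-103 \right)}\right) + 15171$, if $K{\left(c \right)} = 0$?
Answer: $\frac{1289534}{85} \approx 15171.0$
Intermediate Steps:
$M{\left(X \right)} = \frac{1}{47 + 2 X}$ ($M{\left(X \right)} = \frac{1}{X + \left(47 + X\right)} = \frac{1}{47 + 2 X}$)
$\left(M{\left(-66 \right)} + K{\left(-103 \right)}\right) + 15171 = \left(\frac{1}{47 + 2 \left(-66\right)} + 0\right) + 15171 = \left(\frac{1}{47 - 132} + 0\right) + 15171 = \left(\frac{1}{-85} + 0\right) + 15171 = \left(- \frac{1}{85} + 0\right) + 15171 = - \frac{1}{85} + 15171 = \frac{1289534}{85}$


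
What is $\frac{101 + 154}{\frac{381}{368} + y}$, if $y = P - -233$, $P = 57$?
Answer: $\frac{93840}{107101} \approx 0.87618$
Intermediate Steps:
$y = 290$ ($y = 57 - -233 = 57 + 233 = 290$)
$\frac{101 + 154}{\frac{381}{368} + y} = \frac{101 + 154}{\frac{381}{368} + 290} = \frac{255}{381 \cdot \frac{1}{368} + 290} = \frac{255}{\frac{381}{368} + 290} = \frac{255}{\frac{107101}{368}} = 255 \cdot \frac{368}{107101} = \frac{93840}{107101}$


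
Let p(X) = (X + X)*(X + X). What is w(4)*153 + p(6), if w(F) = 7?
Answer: 1215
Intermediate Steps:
p(X) = 4*X² (p(X) = (2*X)*(2*X) = 4*X²)
w(4)*153 + p(6) = 7*153 + 4*6² = 1071 + 4*36 = 1071 + 144 = 1215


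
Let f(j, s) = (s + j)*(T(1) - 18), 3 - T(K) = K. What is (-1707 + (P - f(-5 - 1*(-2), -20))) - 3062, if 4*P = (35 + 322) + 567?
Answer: -4906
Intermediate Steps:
T(K) = 3 - K
P = 231 (P = ((35 + 322) + 567)/4 = (357 + 567)/4 = (1/4)*924 = 231)
f(j, s) = -16*j - 16*s (f(j, s) = (s + j)*((3 - 1*1) - 18) = (j + s)*((3 - 1) - 18) = (j + s)*(2 - 18) = (j + s)*(-16) = -16*j - 16*s)
(-1707 + (P - f(-5 - 1*(-2), -20))) - 3062 = (-1707 + (231 - (-16*(-5 - 1*(-2)) - 16*(-20)))) - 3062 = (-1707 + (231 - (-16*(-5 + 2) + 320))) - 3062 = (-1707 + (231 - (-16*(-3) + 320))) - 3062 = (-1707 + (231 - (48 + 320))) - 3062 = (-1707 + (231 - 1*368)) - 3062 = (-1707 + (231 - 368)) - 3062 = (-1707 - 137) - 3062 = -1844 - 3062 = -4906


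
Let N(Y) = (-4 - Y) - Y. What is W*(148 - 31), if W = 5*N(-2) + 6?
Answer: 702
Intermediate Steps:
N(Y) = -4 - 2*Y
W = 6 (W = 5*(-4 - 2*(-2)) + 6 = 5*(-4 + 4) + 6 = 5*0 + 6 = 0 + 6 = 6)
W*(148 - 31) = 6*(148 - 31) = 6*117 = 702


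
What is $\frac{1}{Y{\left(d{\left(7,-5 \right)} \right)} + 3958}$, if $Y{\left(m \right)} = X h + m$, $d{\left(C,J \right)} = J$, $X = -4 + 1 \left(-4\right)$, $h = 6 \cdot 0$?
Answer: $\frac{1}{3953} \approx 0.00025297$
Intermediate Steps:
$h = 0$
$X = -8$ ($X = -4 - 4 = -8$)
$Y{\left(m \right)} = m$ ($Y{\left(m \right)} = \left(-8\right) 0 + m = 0 + m = m$)
$\frac{1}{Y{\left(d{\left(7,-5 \right)} \right)} + 3958} = \frac{1}{-5 + 3958} = \frac{1}{3953}$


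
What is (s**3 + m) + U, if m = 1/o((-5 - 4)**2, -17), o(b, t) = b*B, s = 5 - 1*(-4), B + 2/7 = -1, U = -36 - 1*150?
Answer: 395840/729 ≈ 542.99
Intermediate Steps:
U = -186 (U = -36 - 150 = -186)
B = -9/7 (B = -2/7 - 1 = -9/7 ≈ -1.2857)
s = 9 (s = 5 + 4 = 9)
o(b, t) = -9*b/7 (o(b, t) = b*(-9/7) = -9*b/7)
m = -7/729 (m = 1/(-9*(-5 - 4)**2/7) = 1/(-9/7*(-9)**2) = 1/(-9/7*81) = 1/(-729/7) = -7/729 ≈ -0.0096022)
(s**3 + m) + U = (9**3 - 7/729) - 186 = (729 - 7/729) - 186 = 531434/729 - 186 = 395840/729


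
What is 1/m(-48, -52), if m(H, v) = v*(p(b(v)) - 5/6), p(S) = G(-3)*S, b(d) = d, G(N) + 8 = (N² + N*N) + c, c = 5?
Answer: 3/121810 ≈ 2.4629e-5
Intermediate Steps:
G(N) = -3 + 2*N² (G(N) = -8 + ((N² + N*N) + 5) = -8 + ((N² + N²) + 5) = -8 + (2*N² + 5) = -8 + (5 + 2*N²) = -3 + 2*N²)
p(S) = 15*S (p(S) = (-3 + 2*(-3)²)*S = (-3 + 2*9)*S = (-3 + 18)*S = 15*S)
m(H, v) = v*(-⅚ + 15*v) (m(H, v) = v*(15*v - 5/6) = v*(15*v - 5*⅙) = v*(15*v - ⅚) = v*(-⅚ + 15*v))
1/m(-48, -52) = 1/((⅚)*(-52)*(-1 + 18*(-52))) = 1/((⅚)*(-52)*(-1 - 936)) = 1/((⅚)*(-52)*(-937)) = 1/(121810/3) = 3/121810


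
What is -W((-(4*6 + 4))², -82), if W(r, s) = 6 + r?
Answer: -790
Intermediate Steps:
-W((-(4*6 + 4))², -82) = -(6 + (-(4*6 + 4))²) = -(6 + (-(24 + 4))²) = -(6 + (-1*28)²) = -(6 + (-28)²) = -(6 + 784) = -1*790 = -790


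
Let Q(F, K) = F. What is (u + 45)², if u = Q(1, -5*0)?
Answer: 2116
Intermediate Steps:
u = 1
(u + 45)² = (1 + 45)² = 46² = 2116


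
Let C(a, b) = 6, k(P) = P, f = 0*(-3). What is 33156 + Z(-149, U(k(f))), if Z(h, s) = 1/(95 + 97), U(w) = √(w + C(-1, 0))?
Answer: 6365953/192 ≈ 33156.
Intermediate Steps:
f = 0
U(w) = √(6 + w) (U(w) = √(w + 6) = √(6 + w))
Z(h, s) = 1/192
33156 + Z(-149, U(k(f))) = 33156 + 1/192 = 6365953/192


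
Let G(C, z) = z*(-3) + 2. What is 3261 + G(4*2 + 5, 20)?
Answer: 3203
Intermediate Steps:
G(C, z) = 2 - 3*z (G(C, z) = -3*z + 2 = 2 - 3*z)
3261 + G(4*2 + 5, 20) = 3261 + (2 - 3*20) = 3261 + (2 - 60) = 3261 - 58 = 3203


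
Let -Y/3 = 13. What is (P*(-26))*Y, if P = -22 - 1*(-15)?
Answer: -7098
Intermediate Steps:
Y = -39 (Y = -3*13 = -39)
P = -7 (P = -22 + 15 = -7)
(P*(-26))*Y = -7*(-26)*(-39) = 182*(-39) = -7098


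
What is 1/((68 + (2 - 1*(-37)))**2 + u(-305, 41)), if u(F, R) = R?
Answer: 1/11490 ≈ 8.7032e-5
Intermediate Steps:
1/((68 + (2 - 1*(-37)))**2 + u(-305, 41)) = 1/((68 + (2 - 1*(-37)))**2 + 41) = 1/((68 + (2 + 37))**2 + 41) = 1/((68 + 39)**2 + 41) = 1/(107**2 + 41) = 1/(11449 + 41) = 1/11490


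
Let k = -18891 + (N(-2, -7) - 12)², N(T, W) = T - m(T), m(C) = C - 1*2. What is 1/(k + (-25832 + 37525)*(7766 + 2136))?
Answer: 1/115765295 ≈ 8.6382e-9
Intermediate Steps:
m(C) = -2 + C (m(C) = C - 2 = -2 + C)
N(T, W) = 2 (N(T, W) = T - (-2 + T) = T + (2 - T) = 2)
k = -18791 (k = -18891 + (2 - 12)² = -18891 + (-10)² = -18891 + 100 = -18791)
1/(k + (-25832 + 37525)*(7766 + 2136)) = 1/(-18791 + (-25832 + 37525)*(7766 + 2136)) = 1/(-18791 + 11693*9902) = 1/(-18791 + 115784086) = 1/115765295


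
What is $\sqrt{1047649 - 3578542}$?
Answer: $i \sqrt{2530893} \approx 1590.9 i$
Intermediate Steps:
$\sqrt{1047649 - 3578542} = \sqrt{-2530893} = i \sqrt{2530893}$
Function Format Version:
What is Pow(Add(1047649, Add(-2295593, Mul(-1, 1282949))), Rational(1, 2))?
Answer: Mul(I, Pow(2530893, Rational(1, 2))) ≈ Mul(1590.9, I)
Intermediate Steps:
Pow(Add(1047649, Add(-2295593, Mul(-1, 1282949))), Rational(1, 2)) = Pow(Add(1047649, Add(-2295593, -1282949)), Rational(1, 2)) = Pow(Add(1047649, -3578542), Rational(1, 2)) = Pow(-2530893, Rational(1, 2)) = Mul(I, Pow(2530893, Rational(1, 2)))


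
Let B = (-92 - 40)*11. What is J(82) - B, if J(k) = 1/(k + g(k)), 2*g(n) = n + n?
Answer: 238129/164 ≈ 1452.0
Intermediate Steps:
g(n) = n (g(n) = (n + n)/2 = (2*n)/2 = n)
B = -1452 (B = -132*11 = -1452)
J(k) = 1/(2*k) (J(k) = 1/(k + k) = 1/(2*k))
J(82) - B = (1/2)/82 - 1*(-1452) = (1/2)*(1/82) + 1452 = 1/164 + 1452 = 238129/164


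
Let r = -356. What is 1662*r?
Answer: -591672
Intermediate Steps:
1662*r = 1662*(-356) = -591672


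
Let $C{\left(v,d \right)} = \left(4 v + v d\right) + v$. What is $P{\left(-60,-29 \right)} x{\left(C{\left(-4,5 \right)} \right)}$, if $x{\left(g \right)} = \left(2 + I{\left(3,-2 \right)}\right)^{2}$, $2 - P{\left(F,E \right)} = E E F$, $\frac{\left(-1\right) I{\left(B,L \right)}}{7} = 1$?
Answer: $1261550$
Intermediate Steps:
$I{\left(B,L \right)} = -7$ ($I{\left(B,L \right)} = \left(-7\right) 1 = -7$)
$C{\left(v,d \right)} = 5 v + d v$ ($C{\left(v,d \right)} = \left(4 v + d v\right) + v = 5 v + d v$)
$P{\left(F,E \right)} = 2 - F E^{2}$ ($P{\left(F,E \right)} = 2 - E E F = 2 - E^{2} F = 2 - F E^{2}$)
$x{\left(g \right)} = 25$ ($x{\left(g \right)} = \left(2 - 7\right)^{2} = \left(-5\right)^{2} = 25$)
$P{\left(-60,-29 \right)} x{\left(C{\left(-4,5 \right)} \right)} = \left(2 - - 60 \left(-29\right)^{2}\right) 25 = \left(2 - \left(-60\right) 841\right) 25 = \left(2 + 50460\right) 25 = 50462 \cdot 25 = 1261550$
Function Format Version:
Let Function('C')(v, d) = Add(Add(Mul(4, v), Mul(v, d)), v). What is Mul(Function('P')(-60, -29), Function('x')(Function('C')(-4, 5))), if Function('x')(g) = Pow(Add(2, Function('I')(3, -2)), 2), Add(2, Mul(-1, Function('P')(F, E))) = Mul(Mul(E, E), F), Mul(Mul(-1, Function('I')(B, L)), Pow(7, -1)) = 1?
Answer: 1261550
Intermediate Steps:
Function('I')(B, L) = -7 (Function('I')(B, L) = Mul(-7, 1) = -7)
Function('C')(v, d) = Add(Mul(5, v), Mul(d, v)) (Function('C')(v, d) = Add(Add(Mul(4, v), Mul(d, v)), v) = Add(Mul(5, v), Mul(d, v)))
Function('P')(F, E) = Add(2, Mul(-1, F, Pow(E, 2))) (Function('P')(F, E) = Add(2, Mul(-1, Mul(Mul(E, E), F))) = Add(2, Mul(-1, Mul(Pow(E, 2), F))) = Add(2, Mul(-1, Mul(F, Pow(E, 2)))) = Add(2, Mul(-1, F, Pow(E, 2))))
Function('x')(g) = 25 (Function('x')(g) = Pow(Add(2, -7), 2) = Pow(-5, 2) = 25)
Mul(Function('P')(-60, -29), Function('x')(Function('C')(-4, 5))) = Mul(Add(2, Mul(-1, -60, Pow(-29, 2))), 25) = Mul(Add(2, Mul(-1, -60, 841)), 25) = Mul(Add(2, 50460), 25) = Mul(50462, 25) = 1261550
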